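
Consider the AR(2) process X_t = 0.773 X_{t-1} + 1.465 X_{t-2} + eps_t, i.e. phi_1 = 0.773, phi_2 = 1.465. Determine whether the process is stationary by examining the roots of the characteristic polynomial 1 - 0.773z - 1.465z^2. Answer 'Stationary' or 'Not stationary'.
\text{Not stationary}

The AR(p) characteristic polynomial is P(z) = 1 - 0.773z - 1.465z^2.
Stationarity requires all roots to lie outside the unit circle, i.e. |z| > 1 for every root.
Set 1 + (-0.773) z + (-1.465) z^2 = 0, i.e. a z^2 + b z + c = 0 with a = -1.465, b = -0.773, c = 1.
Discriminant D = b^2 - 4ac = (-0.773)^2 - 4*(-1.465)*1 = 0.597529 - (-5.86) = 6.457529.
D >= 0, so the roots are real: z = (-b +/- sqrt(D)) / (2a) = (0.773 +/- 2.541167) / (-2.93).
  z_1 = (0.773 + 2.541167) / (-2.93) = -1.1311,   |z_1| = 1.1311.
  z_2 = (0.773 - 2.541167) / (-2.93) = 0.6035,   |z_2| = 0.6035.
Moduli of all roots: 1.1311, 0.6035.
All moduli strictly greater than 1? No.
Verdict: Not stationary.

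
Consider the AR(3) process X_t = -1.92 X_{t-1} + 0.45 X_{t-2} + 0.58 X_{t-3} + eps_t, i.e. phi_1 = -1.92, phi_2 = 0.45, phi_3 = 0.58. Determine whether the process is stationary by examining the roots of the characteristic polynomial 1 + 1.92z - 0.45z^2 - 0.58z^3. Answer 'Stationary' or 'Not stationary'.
\text{Not stationary}

The AR(p) characteristic polynomial is P(z) = 1 + 1.92z - 0.45z^2 - 0.58z^3.
Stationarity requires all roots to lie outside the unit circle, i.e. |z| > 1 for every root.
Degree 3: look for a simple real root z0 first, then factor out (1 - z/z0) and solve the remaining quadratic.
Testing z0 = -2: P(-2) = 1 + (1.92)(-2) + (-0.45)(-2)^2 + (-0.58)(-2)^3
  = 1 + (-3.84) + (-1.8) + (4.64) = 0.  So z_0 = -2 is a root, |z_0| = 2.
Divide out the factor (1 + 0.5 z) = (1 - z/z0) (since 1/z0 = -0.5):
  P(z) = (1 + 0.5 z)(1 + (1.42) z + (-1.16) z^2)
  [check: z-coef 1.42 - (-0.5) = 1.92; z^2-coef -1.16 - (-0.5)(1.42) = -0.45; z^3-coef -(-0.5)(-1.16) = -0.58.]
Remaining roots from the quadratic factor 1 + (1.42) z + (-1.16) z^2:
  Set 1 + (1.42) z + (-1.16) z^2 = 0, i.e. a z^2 + b z + c = 0 with a = -1.16, b = 1.42, c = 1.
  Discriminant D = b^2 - 4ac = (1.42)^2 - 4*(-1.16)*1 = 2.0164 - (-4.64) = 6.6564.
  D >= 0, so the roots are real: z = (-b +/- sqrt(D)) / (2a) = (-1.42 +/- 2.58) / (-2.32).
    z_1 = (-1.42 + 2.58) / (-2.32) = -0.5,   |z_1| = 0.5.
    z_2 = (-1.42 - 2.58) / (-2.32) = 1.7241,   |z_2| = 1.7241.
Moduli of all roots: 2.0000, 0.5000, 1.7241.
All moduli strictly greater than 1? No.
Verdict: Not stationary.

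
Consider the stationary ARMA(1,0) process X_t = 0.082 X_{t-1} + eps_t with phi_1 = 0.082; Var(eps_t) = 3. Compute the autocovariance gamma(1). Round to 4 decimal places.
\gamma(1) = 0.2477

Multiply the model equation by X_{t-k} and take expectations. With theta_0 = psi_0 = 1 and psi_j the MA(infinity) weights, this gives
  gamma(k) - sum_i phi_i gamma(k-i) = c_k,
  c_k = sigma^2 * sum_{j=k..q} theta_j psi_{j-k}   (c_k = 0 for k > q),
using gamma(-m) = gamma(m).
Pure AR (q = 0): c_0 = sigma^2 = 3, c_k = 0 for k >= 1.
Equations for k = 0 and k = 1 (AR order 1):
  gamma(0) = phi_1 gamma(1) + c_0
  gamma(1) = phi_1 gamma(0) + c_1
Substituting the second into the first: gamma(0) (1 - phi_1^2) = c_0 + phi_1 c_1, so
  gamma(0) = c_0 / (1 - phi_1^2) = 3 / (1 - (0.082)^2) = 3 / 0.993276 = 3.020309.
  gamma(1) = phi_1 gamma(0) = (0.082)(3.020309) = 0.247665.
Therefore gamma(1) = 0.2477 (to 4 decimal places).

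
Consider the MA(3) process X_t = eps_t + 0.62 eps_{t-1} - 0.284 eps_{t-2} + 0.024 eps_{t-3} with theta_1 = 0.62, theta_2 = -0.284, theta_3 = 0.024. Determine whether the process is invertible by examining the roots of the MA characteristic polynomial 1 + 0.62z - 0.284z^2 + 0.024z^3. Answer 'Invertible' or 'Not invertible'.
\text{Invertible}

The MA(q) characteristic polynomial is P(z) = 1 + 0.62z - 0.284z^2 + 0.024z^3.
Invertibility requires all roots to lie outside the unit circle, i.e. |z| > 1 for every root.
Degree 3: look for a simple real root z0 first, then factor out (1 - z/z0) and solve the remaining quadratic.
Testing z0 = 5: P(5) = 1 + (0.62)(5) + (-0.284)(5)^2 + (0.024)(5)^3
  = 1 + (3.1) + (-7.1) + (3) = 0.  So z_0 = 5 is a root, |z_0| = 5.
Divide out the factor (1 - 0.2 z) = (1 - z/z0) (since 1/z0 = 0.2):
  P(z) = (1 - 0.2 z)(1 + (0.82) z + (-0.12) z^2)
  [check: z-coef 0.82 - (0.2) = 0.62; z^2-coef -0.12 - (0.2)(0.82) = -0.284; z^3-coef -(0.2)(-0.12) = 0.024.]
Remaining roots from the quadratic factor 1 + (0.82) z + (-0.12) z^2:
  Set 1 + (0.82) z + (-0.12) z^2 = 0, i.e. a z^2 + b z + c = 0 with a = -0.12, b = 0.82, c = 1.
  Discriminant D = b^2 - 4ac = (0.82)^2 - 4*(-0.12)*1 = 0.6724 - (-0.48) = 1.1524.
  D >= 0, so the roots are real: z = (-b +/- sqrt(D)) / (2a) = (-0.82 +/- 1.073499) / (-0.24).
    z_1 = (-0.82 + 1.073499) / (-0.24) = -1.0562,   |z_1| = 1.0562.
    z_2 = (-0.82 - 1.073499) / (-0.24) = 7.8896,   |z_2| = 7.8896.
Moduli of all roots: 5.0000, 1.0562, 7.8896.
All moduli strictly greater than 1? Yes.
Verdict: Invertible.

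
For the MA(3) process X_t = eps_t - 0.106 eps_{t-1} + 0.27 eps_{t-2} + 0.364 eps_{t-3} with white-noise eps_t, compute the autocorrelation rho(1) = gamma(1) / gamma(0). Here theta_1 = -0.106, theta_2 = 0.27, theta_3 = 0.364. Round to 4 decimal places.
\rho(1) = -0.0299

For an MA(q) process with theta_0 = 1, the autocovariance is
  gamma(k) = sigma^2 * sum_{i=0..q-k} theta_i * theta_{i+k},
and rho(k) = gamma(k) / gamma(0). Sigma^2 cancels.
  numerator   = (1)*(-0.106) + (-0.106)*(0.27) + (0.27)*(0.364) = -0.03634.
  denominator = (1)^2 + (-0.106)^2 + (0.27)^2 + (0.364)^2 = 1.216632.
  rho(1) = -0.03634 / 1.216632 = -0.0299.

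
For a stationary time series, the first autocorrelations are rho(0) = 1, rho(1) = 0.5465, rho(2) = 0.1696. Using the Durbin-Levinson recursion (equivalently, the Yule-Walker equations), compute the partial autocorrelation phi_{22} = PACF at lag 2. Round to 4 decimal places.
\phi_{22} = -0.1840

The PACF at lag k is phi_{kk}, the last component of the solution
to the Yule-Walker system G_k phi = r_k where
  (G_k)_{ij} = rho(|i - j|), (r_k)_i = rho(i), i,j = 1..k.
Equivalently, Durbin-Levinson gives phi_{kk} iteratively:
  phi_{11} = rho(1)
  phi_{kk} = [rho(k) - sum_{j=1..k-1} phi_{k-1,j} rho(k-j)]
            / [1 - sum_{j=1..k-1} phi_{k-1,j} rho(j)],
  phi_{k,j} = phi_{k-1,j} - phi_{kk} phi_{k-1,k-j},  j = 1..k-1.
Step k = 1:
  phi_11 = rho(1) = 0.5465.
Step k = 2:
  phi_22 = [rho(2) - phi_11 rho(1)] / [1 - phi_11 rho(1)] = [0.1696 - (0.5465)(0.5465)] / [1 - (0.5465)(0.5465)]
         = -0.12906225 / 0.70133775 = -0.184.
Therefore phi_{22} = -0.1840.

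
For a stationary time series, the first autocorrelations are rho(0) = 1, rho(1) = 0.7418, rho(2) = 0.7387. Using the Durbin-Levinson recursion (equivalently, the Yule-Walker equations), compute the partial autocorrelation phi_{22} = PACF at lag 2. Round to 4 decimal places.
\phi_{22} = 0.4190

The PACF at lag k is phi_{kk}, the last component of the solution
to the Yule-Walker system G_k phi = r_k where
  (G_k)_{ij} = rho(|i - j|), (r_k)_i = rho(i), i,j = 1..k.
Equivalently, Durbin-Levinson gives phi_{kk} iteratively:
  phi_{11} = rho(1)
  phi_{kk} = [rho(k) - sum_{j=1..k-1} phi_{k-1,j} rho(k-j)]
            / [1 - sum_{j=1..k-1} phi_{k-1,j} rho(j)],
  phi_{k,j} = phi_{k-1,j} - phi_{kk} phi_{k-1,k-j},  j = 1..k-1.
Step k = 1:
  phi_11 = rho(1) = 0.7418.
Step k = 2:
  phi_22 = [rho(2) - phi_11 rho(1)] / [1 - phi_11 rho(1)] = [0.7387 - (0.7418)(0.7418)] / [1 - (0.7418)(0.7418)]
         = 0.18843276 / 0.44973276 = 0.419.
Therefore phi_{22} = 0.4190.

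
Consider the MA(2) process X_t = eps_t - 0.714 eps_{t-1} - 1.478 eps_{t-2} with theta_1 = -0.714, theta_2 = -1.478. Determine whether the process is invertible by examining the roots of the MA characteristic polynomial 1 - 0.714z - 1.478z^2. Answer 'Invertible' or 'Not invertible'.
\text{Not invertible}

The MA(q) characteristic polynomial is P(z) = 1 - 0.714z - 1.478z^2.
Invertibility requires all roots to lie outside the unit circle, i.e. |z| > 1 for every root.
Set 1 + (-0.714) z + (-1.478) z^2 = 0, i.e. a z^2 + b z + c = 0 with a = -1.478, b = -0.714, c = 1.
Discriminant D = b^2 - 4ac = (-0.714)^2 - 4*(-1.478)*1 = 0.509796 - (-5.912) = 6.421796.
D >= 0, so the roots are real: z = (-b +/- sqrt(D)) / (2a) = (0.714 +/- 2.534126) / (-2.956).
  z_1 = (0.714 + 2.534126) / (-2.956) = -1.0988,   |z_1| = 1.0988.
  z_2 = (0.714 - 2.534126) / (-2.956) = 0.6157,   |z_2| = 0.6157.
Moduli of all roots: 1.0988, 0.6157.
All moduli strictly greater than 1? No.
Verdict: Not invertible.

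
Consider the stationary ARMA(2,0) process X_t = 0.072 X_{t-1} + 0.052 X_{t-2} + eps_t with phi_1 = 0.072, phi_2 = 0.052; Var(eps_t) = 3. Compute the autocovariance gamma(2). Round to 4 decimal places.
\gamma(2) = 0.1739

Multiply the model equation by X_{t-k} and take expectations. With theta_0 = psi_0 = 1 and psi_j the MA(infinity) weights, this gives
  gamma(k) - sum_i phi_i gamma(k-i) = c_k,
  c_k = sigma^2 * sum_{j=k..q} theta_j psi_{j-k}   (c_k = 0 for k > q),
using gamma(-m) = gamma(m).
Pure AR (q = 0): c_0 = sigma^2 = 3, c_k = 0 for k >= 1.
Equations for k = 0, 1, 2 (AR order 2, c_2 = 0):
  (E0) gamma(0) = phi_1 gamma(1) + phi_2 gamma(2) + c_0
  (E1) gamma(1) = phi_1 gamma(0) + phi_2 gamma(1) + c_1
  (E2) gamma(2) = phi_1 gamma(1) + phi_2 gamma(0)
From (E1): gamma(1) = A gamma(0) + B with
  A = phi_1 / (1 - phi_2) = 0.072 / 0.948 = 0.075949,   B = c_1 / (1 - phi_2) = 0 / 0.948 = 0.
Insert (E2) into (E0): gamma(0) (1 - phi_2^2) = phi_1 (1 + phi_2) gamma(1) + c_0.
  phi_1 (1 + phi_2) = (0.072)(1.052) = 0.075744,   1 - phi_2^2 = 0.997296.
Replace gamma(1) by A gamma(0) + B and collect gamma(0):
  gamma(0) [0.997296 - (0.075744)(0.075949)] = c_0 = 3
  gamma(0) * 0.991543 = 3
  gamma(0) = 3 / 0.991543 = 3.025587.
  gamma(1) = A gamma(0) = (0.075949)(3.025587) = 0.229791.
  gamma(2) = phi_1 gamma(1) + phi_2 gamma(0) = (0.072)(0.229791) + (0.052)(3.025587) = 0.173875.
Therefore gamma(2) = 0.1739 (to 4 decimal places).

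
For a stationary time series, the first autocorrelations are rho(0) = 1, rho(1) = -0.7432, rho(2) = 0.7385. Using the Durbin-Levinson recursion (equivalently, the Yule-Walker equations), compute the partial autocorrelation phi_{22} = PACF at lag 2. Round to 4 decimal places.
\phi_{22} = 0.4158

The PACF at lag k is phi_{kk}, the last component of the solution
to the Yule-Walker system G_k phi = r_k where
  (G_k)_{ij} = rho(|i - j|), (r_k)_i = rho(i), i,j = 1..k.
Equivalently, Durbin-Levinson gives phi_{kk} iteratively:
  phi_{11} = rho(1)
  phi_{kk} = [rho(k) - sum_{j=1..k-1} phi_{k-1,j} rho(k-j)]
            / [1 - sum_{j=1..k-1} phi_{k-1,j} rho(j)],
  phi_{k,j} = phi_{k-1,j} - phi_{kk} phi_{k-1,k-j},  j = 1..k-1.
Step k = 1:
  phi_11 = rho(1) = -0.7432.
Step k = 2:
  phi_22 = [rho(2) - phi_11 rho(1)] / [1 - phi_11 rho(1)] = [0.7385 - (-0.7432)(-0.7432)] / [1 - (-0.7432)(-0.7432)]
         = 0.18615376 / 0.44765376 = 0.4158.
Therefore phi_{22} = 0.4158.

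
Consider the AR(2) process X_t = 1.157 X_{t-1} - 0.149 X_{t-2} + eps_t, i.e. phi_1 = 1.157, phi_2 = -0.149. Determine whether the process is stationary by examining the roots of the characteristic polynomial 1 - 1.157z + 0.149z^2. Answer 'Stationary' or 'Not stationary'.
\text{Not stationary}

The AR(p) characteristic polynomial is P(z) = 1 - 1.157z + 0.149z^2.
Stationarity requires all roots to lie outside the unit circle, i.e. |z| > 1 for every root.
Set 1 + (-1.157) z + (0.149) z^2 = 0, i.e. a z^2 + b z + c = 0 with a = 0.149, b = -1.157, c = 1.
Discriminant D = b^2 - 4ac = (-1.157)^2 - 4*(0.149)*1 = 1.338649 - (0.596) = 0.742649.
D >= 0, so the roots are real: z = (-b +/- sqrt(D)) / (2a) = (1.157 +/- 0.861771) / (0.298).
  z_1 = (1.157 + 0.861771) / (0.298) = 6.7744,   |z_1| = 6.7744.
  z_2 = (1.157 - 0.861771) / (0.298) = 0.9907,   |z_2| = 0.9907.
Moduli of all roots: 6.7744, 0.9907.
All moduli strictly greater than 1? No.
Verdict: Not stationary.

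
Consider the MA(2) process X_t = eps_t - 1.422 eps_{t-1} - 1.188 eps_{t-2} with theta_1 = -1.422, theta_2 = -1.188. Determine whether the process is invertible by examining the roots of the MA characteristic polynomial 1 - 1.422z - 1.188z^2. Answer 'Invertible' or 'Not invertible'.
\text{Not invertible}

The MA(q) characteristic polynomial is P(z) = 1 - 1.422z - 1.188z^2.
Invertibility requires all roots to lie outside the unit circle, i.e. |z| > 1 for every root.
Set 1 + (-1.422) z + (-1.188) z^2 = 0, i.e. a z^2 + b z + c = 0 with a = -1.188, b = -1.422, c = 1.
Discriminant D = b^2 - 4ac = (-1.422)^2 - 4*(-1.188)*1 = 2.022084 - (-4.752) = 6.774084.
D >= 0, so the roots are real: z = (-b +/- sqrt(D)) / (2a) = (1.422 +/- 2.602707) / (-2.376).
  z_1 = (1.422 + 2.602707) / (-2.376) = -1.6939,   |z_1| = 1.6939.
  z_2 = (1.422 - 2.602707) / (-2.376) = 0.4969,   |z_2| = 0.4969.
Moduli of all roots: 1.6939, 0.4969.
All moduli strictly greater than 1? No.
Verdict: Not invertible.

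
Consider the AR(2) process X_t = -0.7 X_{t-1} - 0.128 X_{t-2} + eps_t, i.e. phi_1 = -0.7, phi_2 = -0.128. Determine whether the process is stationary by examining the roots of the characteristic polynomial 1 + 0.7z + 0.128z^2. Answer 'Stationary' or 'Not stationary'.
\text{Stationary}

The AR(p) characteristic polynomial is P(z) = 1 + 0.7z + 0.128z^2.
Stationarity requires all roots to lie outside the unit circle, i.e. |z| > 1 for every root.
Set 1 + (0.7) z + (0.128) z^2 = 0, i.e. a z^2 + b z + c = 0 with a = 0.128, b = 0.7, c = 1.
Discriminant D = b^2 - 4ac = (0.7)^2 - 4*(0.128)*1 = 0.49 - (0.512) = -0.022.
D < 0, so the roots are the complex-conjugate pair z = (-b +/- i sqrt(-D)) / (2a) = -2.7344 +/- 0.5794i.
For a conjugate pair |z|^2 = z * conj(z) = (product of roots) = c/a = 1/(0.128) = 7.8125, so |z| = sqrt(7.8125) = 2.7951 for both roots.
Moduli of all roots: 2.7951, 2.7951.
All moduli strictly greater than 1? Yes.
Verdict: Stationary.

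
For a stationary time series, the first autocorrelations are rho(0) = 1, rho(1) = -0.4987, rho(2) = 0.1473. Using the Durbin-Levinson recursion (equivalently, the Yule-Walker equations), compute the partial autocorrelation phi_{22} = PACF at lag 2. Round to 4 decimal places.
\phi_{22} = -0.1350

The PACF at lag k is phi_{kk}, the last component of the solution
to the Yule-Walker system G_k phi = r_k where
  (G_k)_{ij} = rho(|i - j|), (r_k)_i = rho(i), i,j = 1..k.
Equivalently, Durbin-Levinson gives phi_{kk} iteratively:
  phi_{11} = rho(1)
  phi_{kk} = [rho(k) - sum_{j=1..k-1} phi_{k-1,j} rho(k-j)]
            / [1 - sum_{j=1..k-1} phi_{k-1,j} rho(j)],
  phi_{k,j} = phi_{k-1,j} - phi_{kk} phi_{k-1,k-j},  j = 1..k-1.
Step k = 1:
  phi_11 = rho(1) = -0.4987.
Step k = 2:
  phi_22 = [rho(2) - phi_11 rho(1)] / [1 - phi_11 rho(1)] = [0.1473 - (-0.4987)(-0.4987)] / [1 - (-0.4987)(-0.4987)]
         = -0.10140169 / 0.75129831 = -0.135.
Therefore phi_{22} = -0.1350.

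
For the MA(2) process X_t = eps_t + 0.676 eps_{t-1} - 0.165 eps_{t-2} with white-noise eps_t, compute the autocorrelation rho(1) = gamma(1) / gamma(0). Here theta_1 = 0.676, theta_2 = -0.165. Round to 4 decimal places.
\rho(1) = 0.3803

For an MA(q) process with theta_0 = 1, the autocovariance is
  gamma(k) = sigma^2 * sum_{i=0..q-k} theta_i * theta_{i+k},
and rho(k) = gamma(k) / gamma(0). Sigma^2 cancels.
  numerator   = (1)*(0.676) + (0.676)*(-0.165) = 0.56446.
  denominator = (1)^2 + (0.676)^2 + (-0.165)^2 = 1.484201.
  rho(1) = 0.56446 / 1.484201 = 0.3803.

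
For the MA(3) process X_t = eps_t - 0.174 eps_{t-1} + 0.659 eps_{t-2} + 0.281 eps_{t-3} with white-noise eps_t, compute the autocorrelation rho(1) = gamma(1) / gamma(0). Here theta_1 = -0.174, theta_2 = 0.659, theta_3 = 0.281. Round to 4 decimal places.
\rho(1) = -0.0670

For an MA(q) process with theta_0 = 1, the autocovariance is
  gamma(k) = sigma^2 * sum_{i=0..q-k} theta_i * theta_{i+k},
and rho(k) = gamma(k) / gamma(0). Sigma^2 cancels.
  numerator   = (1)*(-0.174) + (-0.174)*(0.659) + (0.659)*(0.281) = -0.103487.
  denominator = (1)^2 + (-0.174)^2 + (0.659)^2 + (0.281)^2 = 1.543518.
  rho(1) = -0.103487 / 1.543518 = -0.0670.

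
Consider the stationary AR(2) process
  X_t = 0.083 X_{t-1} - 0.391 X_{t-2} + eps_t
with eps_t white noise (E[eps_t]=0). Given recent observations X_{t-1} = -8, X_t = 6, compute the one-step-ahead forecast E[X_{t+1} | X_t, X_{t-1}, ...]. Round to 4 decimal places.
E[X_{t+1} \mid \mathcal F_t] = 3.6260

For an AR(p) model X_t = c + sum_i phi_i X_{t-i} + eps_t, the
one-step-ahead conditional mean is
  E[X_{t+1} | X_t, ...] = c + sum_i phi_i X_{t+1-i}.
Substitute known values:
  E[X_{t+1} | ...] = (0.083) * (6) + (-0.391) * (-8)
                   = 3.6260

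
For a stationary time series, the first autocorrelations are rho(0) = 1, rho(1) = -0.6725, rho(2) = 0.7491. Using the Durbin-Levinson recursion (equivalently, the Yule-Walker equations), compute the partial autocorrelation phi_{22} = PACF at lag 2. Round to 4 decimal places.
\phi_{22} = 0.5419

The PACF at lag k is phi_{kk}, the last component of the solution
to the Yule-Walker system G_k phi = r_k where
  (G_k)_{ij} = rho(|i - j|), (r_k)_i = rho(i), i,j = 1..k.
Equivalently, Durbin-Levinson gives phi_{kk} iteratively:
  phi_{11} = rho(1)
  phi_{kk} = [rho(k) - sum_{j=1..k-1} phi_{k-1,j} rho(k-j)]
            / [1 - sum_{j=1..k-1} phi_{k-1,j} rho(j)],
  phi_{k,j} = phi_{k-1,j} - phi_{kk} phi_{k-1,k-j},  j = 1..k-1.
Step k = 1:
  phi_11 = rho(1) = -0.6725.
Step k = 2:
  phi_22 = [rho(2) - phi_11 rho(1)] / [1 - phi_11 rho(1)] = [0.7491 - (-0.6725)(-0.6725)] / [1 - (-0.6725)(-0.6725)]
         = 0.29684375 / 0.54774375 = 0.5419.
Therefore phi_{22} = 0.5419.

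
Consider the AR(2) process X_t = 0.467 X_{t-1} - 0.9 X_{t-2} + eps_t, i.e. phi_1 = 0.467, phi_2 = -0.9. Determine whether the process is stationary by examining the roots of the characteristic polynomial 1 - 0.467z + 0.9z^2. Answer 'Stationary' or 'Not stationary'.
\text{Stationary}

The AR(p) characteristic polynomial is P(z) = 1 - 0.467z + 0.9z^2.
Stationarity requires all roots to lie outside the unit circle, i.e. |z| > 1 for every root.
Set 1 + (-0.467) z + (0.9) z^2 = 0, i.e. a z^2 + b z + c = 0 with a = 0.9, b = -0.467, c = 1.
Discriminant D = b^2 - 4ac = (-0.467)^2 - 4*(0.9)*1 = 0.218089 - (3.6) = -3.381911.
D < 0, so the roots are the complex-conjugate pair z = (-b +/- i sqrt(-D)) / (2a) = 0.2594 +/- 1.0217i.
For a conjugate pair |z|^2 = z * conj(z) = (product of roots) = c/a = 1/(0.9) = 1.111111, so |z| = sqrt(1.111111) = 1.0541 for both roots.
Moduli of all roots: 1.0541, 1.0541.
All moduli strictly greater than 1? Yes.
Verdict: Stationary.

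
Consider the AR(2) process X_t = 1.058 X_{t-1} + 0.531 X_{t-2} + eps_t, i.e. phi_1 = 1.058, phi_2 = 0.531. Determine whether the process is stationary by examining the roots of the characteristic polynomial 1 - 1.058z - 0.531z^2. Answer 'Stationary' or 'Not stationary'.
\text{Not stationary}

The AR(p) characteristic polynomial is P(z) = 1 - 1.058z - 0.531z^2.
Stationarity requires all roots to lie outside the unit circle, i.e. |z| > 1 for every root.
Set 1 + (-1.058) z + (-0.531) z^2 = 0, i.e. a z^2 + b z + c = 0 with a = -0.531, b = -1.058, c = 1.
Discriminant D = b^2 - 4ac = (-1.058)^2 - 4*(-0.531)*1 = 1.119364 - (-2.124) = 3.243364.
D >= 0, so the roots are real: z = (-b +/- sqrt(D)) / (2a) = (1.058 +/- 1.800934) / (-1.062).
  z_1 = (1.058 + 1.800934) / (-1.062) = -2.692,   |z_1| = 2.692.
  z_2 = (1.058 - 1.800934) / (-1.062) = 0.6996,   |z_2| = 0.6996.
Moduli of all roots: 2.6920, 0.6996.
All moduli strictly greater than 1? No.
Verdict: Not stationary.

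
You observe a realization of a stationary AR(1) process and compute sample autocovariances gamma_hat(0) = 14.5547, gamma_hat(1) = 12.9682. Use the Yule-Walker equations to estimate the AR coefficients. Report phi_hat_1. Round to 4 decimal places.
\hat\phi_{1} = 0.8910

The Yule-Walker equations for an AR(p) process read, in matrix form,
  Gamma_p phi = r_p,   with   (Gamma_p)_{ij} = gamma(|i - j|),
                       (r_p)_i = gamma(i),   i,j = 1..p.
Substitute the sample gammas (Toeplitz matrix and right-hand side of size 1):
  Gamma_p = [[14.5547]]
  r_p     = [12.9682]
With p = 1 this is the single equation gamma(0) phi_1 = gamma(1):
  phi_hat_1 = gamma(1) / gamma(0) = 12.9682 / 14.5547 = 0.8910.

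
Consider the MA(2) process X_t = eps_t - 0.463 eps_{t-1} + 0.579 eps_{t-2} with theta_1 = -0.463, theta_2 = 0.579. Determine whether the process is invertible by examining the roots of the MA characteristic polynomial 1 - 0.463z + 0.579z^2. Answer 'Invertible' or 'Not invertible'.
\text{Invertible}

The MA(q) characteristic polynomial is P(z) = 1 - 0.463z + 0.579z^2.
Invertibility requires all roots to lie outside the unit circle, i.e. |z| > 1 for every root.
Set 1 + (-0.463) z + (0.579) z^2 = 0, i.e. a z^2 + b z + c = 0 with a = 0.579, b = -0.463, c = 1.
Discriminant D = b^2 - 4ac = (-0.463)^2 - 4*(0.579)*1 = 0.214369 - (2.316) = -2.101631.
D < 0, so the roots are the complex-conjugate pair z = (-b +/- i sqrt(-D)) / (2a) = 0.3998 +/- 1.2519i.
For a conjugate pair |z|^2 = z * conj(z) = (product of roots) = c/a = 1/(0.579) = 1.727116, so |z| = sqrt(1.727116) = 1.3142 for both roots.
Moduli of all roots: 1.3142, 1.3142.
All moduli strictly greater than 1? Yes.
Verdict: Invertible.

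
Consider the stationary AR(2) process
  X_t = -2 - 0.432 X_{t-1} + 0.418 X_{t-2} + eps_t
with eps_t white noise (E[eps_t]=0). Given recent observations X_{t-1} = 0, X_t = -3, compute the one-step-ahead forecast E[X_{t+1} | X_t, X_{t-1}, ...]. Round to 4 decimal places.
E[X_{t+1} \mid \mathcal F_t] = -0.7040

For an AR(p) model X_t = c + sum_i phi_i X_{t-i} + eps_t, the
one-step-ahead conditional mean is
  E[X_{t+1} | X_t, ...] = c + sum_i phi_i X_{t+1-i}.
Substitute known values:
  E[X_{t+1} | ...] = -2 + (-0.432) * (-3) + (0.418) * (0)
                   = -0.7040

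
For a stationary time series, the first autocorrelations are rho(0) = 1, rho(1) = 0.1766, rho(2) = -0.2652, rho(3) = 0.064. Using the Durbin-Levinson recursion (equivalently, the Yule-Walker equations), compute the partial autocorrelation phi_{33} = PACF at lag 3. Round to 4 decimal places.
\phi_{33} = 0.2041

The PACF at lag k is phi_{kk}, the last component of the solution
to the Yule-Walker system G_k phi = r_k where
  (G_k)_{ij} = rho(|i - j|), (r_k)_i = rho(i), i,j = 1..k.
Equivalently, Durbin-Levinson gives phi_{kk} iteratively:
  phi_{11} = rho(1)
  phi_{kk} = [rho(k) - sum_{j=1..k-1} phi_{k-1,j} rho(k-j)]
            / [1 - sum_{j=1..k-1} phi_{k-1,j} rho(j)],
  phi_{k,j} = phi_{k-1,j} - phi_{kk} phi_{k-1,k-j},  j = 1..k-1.
Step k = 1:
  phi_11 = rho(1) = 0.1766.
Step k = 2:
  phi_22 = [rho(2) - phi_11 rho(1)] / [1 - phi_11 rho(1)] = [-0.2652 - (0.1766)(0.1766)] / [1 - (0.1766)(0.1766)]
         = -0.29638756 / 0.96881244 = -0.305929.
  Update: phi_21 = phi_11 - phi_22 phi_11 = 0.1766 - (-0.305929)(0.1766) = 0.230627.
Step k = 3:
  phi_33 = [rho(3) - phi_21 rho(2) - phi_22 rho(1)] / [1 - phi_21 rho(1) - phi_22 rho(2)]
    numerator   = 0.064 - (0.230627)(-0.2652) - (-0.305929)(0.1766) = 0.1791893
    denominator = 1 - (0.230627)(0.1766) - (-0.305929)(-0.2652) = 0.87813897
  phi_33 = 0.1791893 / 0.87813897 = 0.2041.
Therefore phi_{33} = 0.2041.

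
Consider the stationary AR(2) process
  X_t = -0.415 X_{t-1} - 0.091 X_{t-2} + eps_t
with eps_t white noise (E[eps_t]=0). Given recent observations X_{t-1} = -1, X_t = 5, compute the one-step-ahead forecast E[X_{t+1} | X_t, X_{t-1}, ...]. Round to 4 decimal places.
E[X_{t+1} \mid \mathcal F_t] = -1.9840

For an AR(p) model X_t = c + sum_i phi_i X_{t-i} + eps_t, the
one-step-ahead conditional mean is
  E[X_{t+1} | X_t, ...] = c + sum_i phi_i X_{t+1-i}.
Substitute known values:
  E[X_{t+1} | ...] = (-0.415) * (5) + (-0.091) * (-1)
                   = -1.9840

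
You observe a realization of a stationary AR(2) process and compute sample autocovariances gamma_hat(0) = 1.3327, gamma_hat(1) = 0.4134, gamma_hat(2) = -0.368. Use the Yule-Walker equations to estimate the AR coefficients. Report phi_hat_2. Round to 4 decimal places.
\hat\phi_{2} = -0.4120

The Yule-Walker equations for an AR(p) process read, in matrix form,
  Gamma_p phi = r_p,   with   (Gamma_p)_{ij} = gamma(|i - j|),
                       (r_p)_i = gamma(i),   i,j = 1..p.
Substitute the sample gammas (Toeplitz matrix and right-hand side of size 2):
  Gamma_p = [[1.3327, 0.4134], [0.4134, 1.3327]]
  r_p     = [0.4134, -0.368]
Written out:
  1.3327 phi_1 + 0.4134 phi_2 = 0.4134
  0.4134 phi_1 + 1.3327 phi_2 = -0.368
Solve by Cramer's rule:
  det = gamma(0)^2 - gamma(1)^2 = (1.3327)^2 - (0.4134)^2 = 1.77608929 - 0.17089956 = 1.60518973
  phi_hat_1 = [gamma(1) gamma(0) - gamma(1) gamma(2)] / det = [(0.4134)(1.3327) - (0.4134)(-0.368)] / 1.60518973 = 0.70306938 / 1.60518973 = 0.438
  phi_hat_2 = [gamma(0) gamma(2) - gamma(1)^2] / det = [(1.3327)(-0.368) - (0.4134)^2] / 1.60518973 = -0.66133316 / 1.60518973 = -0.412
So phi_hat = [0.4380, -0.4120].
Therefore phi_hat_2 = -0.4120.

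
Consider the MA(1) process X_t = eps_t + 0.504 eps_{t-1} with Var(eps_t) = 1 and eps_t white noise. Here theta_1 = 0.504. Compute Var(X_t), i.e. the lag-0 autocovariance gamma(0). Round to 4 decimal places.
\gamma(0) = 1.2540

For an MA(q) process X_t = eps_t + sum_i theta_i eps_{t-i} with
Var(eps_t) = sigma^2, the variance is
  gamma(0) = sigma^2 * (1 + sum_i theta_i^2).
  sum_i theta_i^2 = (0.504)^2 = 0.254016.
  gamma(0) = 1 * (1 + 0.254016) = 1 * 1.254016 = 1.254016, which rounds to 1.2540.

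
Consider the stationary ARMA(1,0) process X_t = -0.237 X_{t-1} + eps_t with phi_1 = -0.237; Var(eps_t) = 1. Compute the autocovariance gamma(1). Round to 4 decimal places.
\gamma(1) = -0.2511

Multiply the model equation by X_{t-k} and take expectations. With theta_0 = psi_0 = 1 and psi_j the MA(infinity) weights, this gives
  gamma(k) - sum_i phi_i gamma(k-i) = c_k,
  c_k = sigma^2 * sum_{j=k..q} theta_j psi_{j-k}   (c_k = 0 for k > q),
using gamma(-m) = gamma(m).
Pure AR (q = 0): c_0 = sigma^2 = 1, c_k = 0 for k >= 1.
Equations for k = 0 and k = 1 (AR order 1):
  gamma(0) = phi_1 gamma(1) + c_0
  gamma(1) = phi_1 gamma(0) + c_1
Substituting the second into the first: gamma(0) (1 - phi_1^2) = c_0 + phi_1 c_1, so
  gamma(0) = c_0 / (1 - phi_1^2) = 1 / (1 - (-0.237)^2) = 1 / 0.943831 = 1.059512.
  gamma(1) = phi_1 gamma(0) = (-0.237)(1.059512) = -0.251104.
Therefore gamma(1) = -0.2511 (to 4 decimal places).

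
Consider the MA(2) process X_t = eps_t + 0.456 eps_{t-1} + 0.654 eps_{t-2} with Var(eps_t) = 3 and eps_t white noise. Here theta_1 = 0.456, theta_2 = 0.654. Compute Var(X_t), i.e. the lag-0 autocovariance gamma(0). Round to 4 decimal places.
\gamma(0) = 4.9070

For an MA(q) process X_t = eps_t + sum_i theta_i eps_{t-i} with
Var(eps_t) = sigma^2, the variance is
  gamma(0) = sigma^2 * (1 + sum_i theta_i^2).
  sum_i theta_i^2 = (0.456)^2 + (0.654)^2 = 0.207936 + 0.427716 = 0.635652.
  gamma(0) = 3 * (1 + 0.635652) = 3 * 1.635652 = 4.906956, which rounds to 4.9070.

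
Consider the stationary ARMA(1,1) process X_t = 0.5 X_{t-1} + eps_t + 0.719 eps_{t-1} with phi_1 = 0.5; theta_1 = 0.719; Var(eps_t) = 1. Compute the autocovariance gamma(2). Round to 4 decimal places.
\gamma(2) = 1.1048

Multiply the model equation by X_{t-k} and take expectations. With theta_0 = psi_0 = 1 and psi_j the MA(infinity) weights, this gives
  gamma(k) - sum_i phi_i gamma(k-i) = c_k,
  c_k = sigma^2 * sum_{j=k..q} theta_j psi_{j-k}   (c_k = 0 for k > q),
using gamma(-m) = gamma(m).
psi-weights needed (psi_j = theta_j + sum_i phi_i psi_{j-i}):
  psi_1 = theta_1 + phi_1 = 0.719 + (0.5) = 1.219
Right-hand sides:
  c_0 = sigma^2 (1 + theta_1 psi_1) = 1 * (1 + (0.719)(1.219)) = 1 * 1.876461 = 1.876461
  c_1 = sigma^2 theta_1 = 1 * (0.719) = 0.719
  c_2 = 0
Equations for k = 0 and k = 1 (AR order 1):
  gamma(0) = phi_1 gamma(1) + c_0
  gamma(1) = phi_1 gamma(0) + c_1
Substituting the second into the first: gamma(0) (1 - phi_1^2) = c_0 + phi_1 c_1, so
  gamma(0) = (c_0 + phi_1 c_1) / (1 - phi_1^2) = (1.876461 + (0.5)(0.719)) / (1 - (0.5)^2) = 2.235961 / 0.75 = 2.981281.
  gamma(1) = phi_1 gamma(0) + c_1 = (0.5)(2.981281) + (0.719) = 2.209641.
For k = 2 (> q): gamma(2) = phi_1 gamma(1) = (0.5)(2.209641) = 1.10482.
Therefore gamma(2) = 1.1048 (to 4 decimal places).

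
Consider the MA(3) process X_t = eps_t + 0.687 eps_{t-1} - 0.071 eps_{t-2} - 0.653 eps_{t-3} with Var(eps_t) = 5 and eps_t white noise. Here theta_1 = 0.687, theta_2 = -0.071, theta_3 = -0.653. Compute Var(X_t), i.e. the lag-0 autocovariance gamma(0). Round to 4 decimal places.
\gamma(0) = 9.5171

For an MA(q) process X_t = eps_t + sum_i theta_i eps_{t-i} with
Var(eps_t) = sigma^2, the variance is
  gamma(0) = sigma^2 * (1 + sum_i theta_i^2).
  sum_i theta_i^2 = (0.687)^2 + (-0.071)^2 + (-0.653)^2 = 0.471969 + 0.005041 + 0.426409 = 0.903419.
  gamma(0) = 5 * (1 + 0.903419) = 5 * 1.903419 = 9.517095, which rounds to 9.5171.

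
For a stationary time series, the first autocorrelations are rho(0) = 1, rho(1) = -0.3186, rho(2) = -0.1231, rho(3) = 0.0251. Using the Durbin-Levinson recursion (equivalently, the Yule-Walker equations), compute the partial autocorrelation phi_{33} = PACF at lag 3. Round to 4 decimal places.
\phi_{33} = -0.1230

The PACF at lag k is phi_{kk}, the last component of the solution
to the Yule-Walker system G_k phi = r_k where
  (G_k)_{ij} = rho(|i - j|), (r_k)_i = rho(i), i,j = 1..k.
Equivalently, Durbin-Levinson gives phi_{kk} iteratively:
  phi_{11} = rho(1)
  phi_{kk} = [rho(k) - sum_{j=1..k-1} phi_{k-1,j} rho(k-j)]
            / [1 - sum_{j=1..k-1} phi_{k-1,j} rho(j)],
  phi_{k,j} = phi_{k-1,j} - phi_{kk} phi_{k-1,k-j},  j = 1..k-1.
Step k = 1:
  phi_11 = rho(1) = -0.3186.
Step k = 2:
  phi_22 = [rho(2) - phi_11 rho(1)] / [1 - phi_11 rho(1)] = [-0.1231 - (-0.3186)(-0.3186)] / [1 - (-0.3186)(-0.3186)]
         = -0.22460596 / 0.89849404 = -0.24998.
  Update: phi_21 = phi_11 - phi_22 phi_11 = -0.3186 - (-0.24998)(-0.3186) = -0.398244.
Step k = 3:
  phi_33 = [rho(3) - phi_21 rho(2) - phi_22 rho(1)] / [1 - phi_21 rho(1) - phi_22 rho(2)]
    numerator   = 0.0251 - (-0.398244)(-0.1231) - (-0.24998)(-0.3186) = -0.10356759
    denominator = 1 - (-0.398244)(-0.3186) - (-0.24998)(-0.1231) = 0.84234694
  phi_33 = -0.10356759 / 0.84234694 = -0.123.
Therefore phi_{33} = -0.1230.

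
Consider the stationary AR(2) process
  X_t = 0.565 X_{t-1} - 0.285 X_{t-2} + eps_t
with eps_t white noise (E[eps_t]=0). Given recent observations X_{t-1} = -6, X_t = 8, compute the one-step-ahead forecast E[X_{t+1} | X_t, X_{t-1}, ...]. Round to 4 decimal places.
E[X_{t+1} \mid \mathcal F_t] = 6.2300

For an AR(p) model X_t = c + sum_i phi_i X_{t-i} + eps_t, the
one-step-ahead conditional mean is
  E[X_{t+1} | X_t, ...] = c + sum_i phi_i X_{t+1-i}.
Substitute known values:
  E[X_{t+1} | ...] = (0.565) * (8) + (-0.285) * (-6)
                   = 6.2300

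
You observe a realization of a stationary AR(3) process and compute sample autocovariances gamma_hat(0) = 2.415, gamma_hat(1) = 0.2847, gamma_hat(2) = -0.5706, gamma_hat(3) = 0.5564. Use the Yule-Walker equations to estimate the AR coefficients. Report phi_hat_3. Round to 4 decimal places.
\hat\phi_{3} = 0.3200

The Yule-Walker equations for an AR(p) process read, in matrix form,
  Gamma_p phi = r_p,   with   (Gamma_p)_{ij} = gamma(|i - j|),
                       (r_p)_i = gamma(i),   i,j = 1..p.
Substitute the sample gammas (Toeplitz matrix and right-hand side of size 3):
  Gamma_p = [[2.415, 0.2847, -0.5706], [0.2847, 2.415, 0.2847], [-0.5706, 0.2847, 2.415]]
  r_p     = [0.2847, -0.5706, 0.5564]
Written out (R1..R3):
  (R1) 2.415 phi_1 + 0.2847 phi_2 - 0.5706 phi_3 = 0.2847
  (R2) 0.2847 phi_1 + 2.415 phi_2 + 0.2847 phi_3 = -0.5706
  (R3) -0.5706 phi_1 + 0.2847 phi_2 + 2.415 phi_3 = 0.5564
Gaussian elimination:
  R2 <- R2 - (0.2847/2.415) R1 = R2 - (0.117888) R1:  2.381437 phi_2 + 0.351967 phi_3 = -0.604163
  R3 <- R3 - (-0.5706/2.415) R1 = R3 - (-0.236273) R1:  0.351967 phi_2 + 2.280182 phi_3 = 0.623667
  R3 <- R3 - (0.351967/2.381437) R2 = R3 - (0.147796) R2:  2.228163 phi_3 = 0.71296
Back-substitution:
  phi_hat_3 = 0.71296 / 2.228163 = 0.319977
  phi_hat_2 = (-0.604163 - (0.351967)(0.319977)) / 2.381437 = -0.300988
  phi_hat_1 = (0.2847 - (0.2847)(-0.300988) - (-0.5706)(0.319977)) / 2.415 = 0.228973
So phi_hat = [0.2290, -0.3010, 0.3200].
Therefore phi_hat_3 = 0.3200.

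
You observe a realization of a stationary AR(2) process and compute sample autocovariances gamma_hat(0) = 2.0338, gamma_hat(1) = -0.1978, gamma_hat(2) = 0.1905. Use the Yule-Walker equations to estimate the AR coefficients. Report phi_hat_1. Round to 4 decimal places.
\hat\phi_{1} = -0.0890

The Yule-Walker equations for an AR(p) process read, in matrix form,
  Gamma_p phi = r_p,   with   (Gamma_p)_{ij} = gamma(|i - j|),
                       (r_p)_i = gamma(i),   i,j = 1..p.
Substitute the sample gammas (Toeplitz matrix and right-hand side of size 2):
  Gamma_p = [[2.0338, -0.1978], [-0.1978, 2.0338]]
  r_p     = [-0.1978, 0.1905]
Written out:
  2.0338 phi_1 - 0.1978 phi_2 = -0.1978
  -0.1978 phi_1 + 2.0338 phi_2 = 0.1905
Solve by Cramer's rule:
  det = gamma(0)^2 - gamma(1)^2 = (2.0338)^2 - (-0.1978)^2 = 4.13634244 - 0.03912484 = 4.0972176
  phi_hat_1 = [gamma(1) gamma(0) - gamma(1) gamma(2)] / det = [(-0.1978)(2.0338) - (-0.1978)(0.1905)] / 4.0972176 = -0.36460474 / 4.0972176 = -0.089
  phi_hat_2 = [gamma(0) gamma(2) - gamma(1)^2] / det = [(2.0338)(0.1905) - (-0.1978)^2] / 4.0972176 = 0.34831406 / 4.0972176 = 0.085
So phi_hat = [-0.0890, 0.0850].
Therefore phi_hat_1 = -0.0890.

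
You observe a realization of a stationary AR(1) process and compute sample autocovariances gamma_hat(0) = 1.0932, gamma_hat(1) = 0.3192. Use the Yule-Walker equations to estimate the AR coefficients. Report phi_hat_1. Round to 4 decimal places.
\hat\phi_{1} = 0.2920

The Yule-Walker equations for an AR(p) process read, in matrix form,
  Gamma_p phi = r_p,   with   (Gamma_p)_{ij} = gamma(|i - j|),
                       (r_p)_i = gamma(i),   i,j = 1..p.
Substitute the sample gammas (Toeplitz matrix and right-hand side of size 1):
  Gamma_p = [[1.0932]]
  r_p     = [0.3192]
With p = 1 this is the single equation gamma(0) phi_1 = gamma(1):
  phi_hat_1 = gamma(1) / gamma(0) = 0.3192 / 1.0932 = 0.2920.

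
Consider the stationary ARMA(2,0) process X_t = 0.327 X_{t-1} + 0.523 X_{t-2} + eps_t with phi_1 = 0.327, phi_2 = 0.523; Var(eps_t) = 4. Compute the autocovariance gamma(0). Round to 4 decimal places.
\gamma(0) = 10.3880

Multiply the model equation by X_{t-k} and take expectations. With theta_0 = psi_0 = 1 and psi_j the MA(infinity) weights, this gives
  gamma(k) - sum_i phi_i gamma(k-i) = c_k,
  c_k = sigma^2 * sum_{j=k..q} theta_j psi_{j-k}   (c_k = 0 for k > q),
using gamma(-m) = gamma(m).
Pure AR (q = 0): c_0 = sigma^2 = 4, c_k = 0 for k >= 1.
Equations for k = 0, 1, 2 (AR order 2, c_2 = 0):
  (E0) gamma(0) = phi_1 gamma(1) + phi_2 gamma(2) + c_0
  (E1) gamma(1) = phi_1 gamma(0) + phi_2 gamma(1) + c_1
  (E2) gamma(2) = phi_1 gamma(1) + phi_2 gamma(0)
From (E1): gamma(1) = A gamma(0) + B with
  A = phi_1 / (1 - phi_2) = 0.327 / 0.477 = 0.685535,   B = c_1 / (1 - phi_2) = 0 / 0.477 = 0.
Insert (E2) into (E0): gamma(0) (1 - phi_2^2) = phi_1 (1 + phi_2) gamma(1) + c_0.
  phi_1 (1 + phi_2) = (0.327)(1.523) = 0.498021,   1 - phi_2^2 = 0.726471.
Replace gamma(1) by A gamma(0) + B and collect gamma(0):
  gamma(0) [0.726471 - (0.498021)(0.685535)] = c_0 = 4
  gamma(0) * 0.38506 = 4
  gamma(0) = 4 / 0.38506 = 10.387981.
Therefore gamma(0) = 10.3880 (to 4 decimal places).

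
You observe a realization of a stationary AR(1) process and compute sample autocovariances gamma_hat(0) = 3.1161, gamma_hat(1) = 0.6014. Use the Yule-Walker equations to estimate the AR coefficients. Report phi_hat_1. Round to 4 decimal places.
\hat\phi_{1} = 0.1930

The Yule-Walker equations for an AR(p) process read, in matrix form,
  Gamma_p phi = r_p,   with   (Gamma_p)_{ij} = gamma(|i - j|),
                       (r_p)_i = gamma(i),   i,j = 1..p.
Substitute the sample gammas (Toeplitz matrix and right-hand side of size 1):
  Gamma_p = [[3.1161]]
  r_p     = [0.6014]
With p = 1 this is the single equation gamma(0) phi_1 = gamma(1):
  phi_hat_1 = gamma(1) / gamma(0) = 0.6014 / 3.1161 = 0.1930.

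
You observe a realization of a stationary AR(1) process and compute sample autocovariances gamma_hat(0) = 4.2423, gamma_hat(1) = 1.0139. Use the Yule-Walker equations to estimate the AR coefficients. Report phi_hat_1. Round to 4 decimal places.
\hat\phi_{1} = 0.2390

The Yule-Walker equations for an AR(p) process read, in matrix form,
  Gamma_p phi = r_p,   with   (Gamma_p)_{ij} = gamma(|i - j|),
                       (r_p)_i = gamma(i),   i,j = 1..p.
Substitute the sample gammas (Toeplitz matrix and right-hand side of size 1):
  Gamma_p = [[4.2423]]
  r_p     = [1.0139]
With p = 1 this is the single equation gamma(0) phi_1 = gamma(1):
  phi_hat_1 = gamma(1) / gamma(0) = 1.0139 / 4.2423 = 0.2390.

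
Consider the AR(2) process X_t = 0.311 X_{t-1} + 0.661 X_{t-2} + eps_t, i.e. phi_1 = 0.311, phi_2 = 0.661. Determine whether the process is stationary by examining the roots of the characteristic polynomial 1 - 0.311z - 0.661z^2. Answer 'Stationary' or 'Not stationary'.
\text{Stationary}

The AR(p) characteristic polynomial is P(z) = 1 - 0.311z - 0.661z^2.
Stationarity requires all roots to lie outside the unit circle, i.e. |z| > 1 for every root.
Set 1 + (-0.311) z + (-0.661) z^2 = 0, i.e. a z^2 + b z + c = 0 with a = -0.661, b = -0.311, c = 1.
Discriminant D = b^2 - 4ac = (-0.311)^2 - 4*(-0.661)*1 = 0.096721 - (-2.644) = 2.740721.
D >= 0, so the roots are real: z = (-b +/- sqrt(D)) / (2a) = (0.311 +/- 1.655512) / (-1.322).
  z_1 = (0.311 + 1.655512) / (-1.322) = -1.4875,   |z_1| = 1.4875.
  z_2 = (0.311 - 1.655512) / (-1.322) = 1.017,   |z_2| = 1.017.
Moduli of all roots: 1.4875, 1.0170.
All moduli strictly greater than 1? Yes.
Verdict: Stationary.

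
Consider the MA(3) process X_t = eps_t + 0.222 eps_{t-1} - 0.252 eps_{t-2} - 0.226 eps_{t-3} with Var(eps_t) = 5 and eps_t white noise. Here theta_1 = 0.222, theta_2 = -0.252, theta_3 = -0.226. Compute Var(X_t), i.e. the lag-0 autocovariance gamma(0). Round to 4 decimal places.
\gamma(0) = 5.8193

For an MA(q) process X_t = eps_t + sum_i theta_i eps_{t-i} with
Var(eps_t) = sigma^2, the variance is
  gamma(0) = sigma^2 * (1 + sum_i theta_i^2).
  sum_i theta_i^2 = (0.222)^2 + (-0.252)^2 + (-0.226)^2 = 0.049284 + 0.063504 + 0.051076 = 0.163864.
  gamma(0) = 5 * (1 + 0.163864) = 5 * 1.163864 = 5.81932, which rounds to 5.8193.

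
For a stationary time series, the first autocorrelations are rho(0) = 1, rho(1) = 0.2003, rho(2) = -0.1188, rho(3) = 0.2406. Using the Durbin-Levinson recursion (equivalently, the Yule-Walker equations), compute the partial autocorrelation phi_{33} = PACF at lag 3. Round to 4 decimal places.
\phi_{33} = 0.3230

The PACF at lag k is phi_{kk}, the last component of the solution
to the Yule-Walker system G_k phi = r_k where
  (G_k)_{ij} = rho(|i - j|), (r_k)_i = rho(i), i,j = 1..k.
Equivalently, Durbin-Levinson gives phi_{kk} iteratively:
  phi_{11} = rho(1)
  phi_{kk} = [rho(k) - sum_{j=1..k-1} phi_{k-1,j} rho(k-j)]
            / [1 - sum_{j=1..k-1} phi_{k-1,j} rho(j)],
  phi_{k,j} = phi_{k-1,j} - phi_{kk} phi_{k-1,k-j},  j = 1..k-1.
Step k = 1:
  phi_11 = rho(1) = 0.2003.
Step k = 2:
  phi_22 = [rho(2) - phi_11 rho(1)] / [1 - phi_11 rho(1)] = [-0.1188 - (0.2003)(0.2003)] / [1 - (0.2003)(0.2003)]
         = -0.15892009 / 0.95987991 = -0.165562.
  Update: phi_21 = phi_11 - phi_22 phi_11 = 0.2003 - (-0.165562)(0.2003) = 0.233462.
Step k = 3:
  phi_33 = [rho(3) - phi_21 rho(2) - phi_22 rho(1)] / [1 - phi_21 rho(1) - phi_22 rho(2)]
    numerator   = 0.2406 - (0.233462)(-0.1188) - (-0.165562)(0.2003) = 0.30149747
    denominator = 1 - (0.233462)(0.2003) - (-0.165562)(-0.1188) = 0.93356871
  phi_33 = 0.30149747 / 0.93356871 = 0.323.
Therefore phi_{33} = 0.3230.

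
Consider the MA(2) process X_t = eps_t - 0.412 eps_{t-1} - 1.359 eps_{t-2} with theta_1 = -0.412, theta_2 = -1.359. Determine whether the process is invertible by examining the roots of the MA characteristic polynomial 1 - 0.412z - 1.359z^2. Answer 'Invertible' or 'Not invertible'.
\text{Not invertible}

The MA(q) characteristic polynomial is P(z) = 1 - 0.412z - 1.359z^2.
Invertibility requires all roots to lie outside the unit circle, i.e. |z| > 1 for every root.
Set 1 + (-0.412) z + (-1.359) z^2 = 0, i.e. a z^2 + b z + c = 0 with a = -1.359, b = -0.412, c = 1.
Discriminant D = b^2 - 4ac = (-0.412)^2 - 4*(-1.359)*1 = 0.169744 - (-5.436) = 5.605744.
D >= 0, so the roots are real: z = (-b +/- sqrt(D)) / (2a) = (0.412 +/- 2.367645) / (-2.718).
  z_1 = (0.412 + 2.367645) / (-2.718) = -1.0227,   |z_1| = 1.0227.
  z_2 = (0.412 - 2.367645) / (-2.718) = 0.7195,   |z_2| = 0.7195.
Moduli of all roots: 1.0227, 0.7195.
All moduli strictly greater than 1? No.
Verdict: Not invertible.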